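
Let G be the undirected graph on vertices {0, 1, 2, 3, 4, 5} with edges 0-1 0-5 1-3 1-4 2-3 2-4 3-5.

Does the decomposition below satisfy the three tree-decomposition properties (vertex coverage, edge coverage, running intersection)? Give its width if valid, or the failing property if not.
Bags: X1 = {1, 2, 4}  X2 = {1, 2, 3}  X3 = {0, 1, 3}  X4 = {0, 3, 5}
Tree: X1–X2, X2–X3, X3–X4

Every vertex of G appears in some bag (union = {0, 1, 2, 3, 4, 5}); every edge is covered by a bag; and for each vertex v the set of bags containing v is connected in the bag tree. The decomposition is therefore valid. The largest bag has 3 vertices, so the width is 2.

Yes; width 2.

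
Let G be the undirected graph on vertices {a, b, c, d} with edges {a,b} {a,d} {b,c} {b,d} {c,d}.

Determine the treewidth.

A width-2 tree decomposition is:
Bags: B1 = {a, b, d}  B2 = {b, c, d}
Tree: B1–B2
The largest bag has 3 vertices, giving width 2; this decomposition certifies tw(G) ≤ 2. For the lower bound, the 3 vertices {b, c, d} are pairwise adjacent, and any tree decomposition puts a clique entirely inside one bag — forcing width ≥ 2. Hence tw(G) = 2 exactly.

2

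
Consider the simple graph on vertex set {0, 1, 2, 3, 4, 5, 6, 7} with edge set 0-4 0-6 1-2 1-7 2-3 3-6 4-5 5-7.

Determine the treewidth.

2

A width-2 tree decomposition is:
Bags: B1 = {1, 2, 3}  B2 = {1, 3, 6}  B3 = {0, 1, 6}  B4 = {0, 1, 4}  B5 = {1, 4, 5}  B6 = {1, 5, 7}
Tree: B1–B2, B2–B3, B3–B4, B4–B5, B5–B6
The largest bag has 3 vertices, giving width 2; this decomposition certifies tw(G) ≤ 2. For the lower bound, G contains the cycle 1–2–3–6–0–4–5–7–1, so G is not a forest; only forests have treewidth ≤ 1, hence tw(G) ≥ 2. The upper and lower bounds meet at 2, so that is the treewidth.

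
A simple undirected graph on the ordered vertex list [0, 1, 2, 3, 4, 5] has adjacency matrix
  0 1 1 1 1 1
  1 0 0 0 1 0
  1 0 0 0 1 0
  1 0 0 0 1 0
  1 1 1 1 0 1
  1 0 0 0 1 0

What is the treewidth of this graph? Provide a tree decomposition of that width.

Treewidth 2.
One such decomposition:
Bags: B1 = {0, 2, 4}  B2 = {0, 4, 5}  B3 = {0, 3, 4}  B4 = {0, 1, 4}
Tree: B1–B2, B1–B3, B1–B4

Each bag holds 3 vertices, so the decomposition has width 2, which upper-bounds the treewidth. For the lower bound, the 3 vertices {0, 1, 4} are pairwise adjacent, and any tree decomposition puts a clique entirely inside one bag — forcing width ≥ 2. Combining the bounds, tw(G) = 2.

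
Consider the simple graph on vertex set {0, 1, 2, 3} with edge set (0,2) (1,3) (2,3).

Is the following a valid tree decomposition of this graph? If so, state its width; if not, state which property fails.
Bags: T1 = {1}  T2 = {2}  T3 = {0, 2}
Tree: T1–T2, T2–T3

A tree decomposition must satisfy three properties: every vertex lies in some bag; for every edge, both endpoints lie together in some bag; and for every vertex, the bags containing it form a connected subtree. Here vertex 3 appears in no bag, so the decomposition is invalid.

No — vertex 3 appears in no bag.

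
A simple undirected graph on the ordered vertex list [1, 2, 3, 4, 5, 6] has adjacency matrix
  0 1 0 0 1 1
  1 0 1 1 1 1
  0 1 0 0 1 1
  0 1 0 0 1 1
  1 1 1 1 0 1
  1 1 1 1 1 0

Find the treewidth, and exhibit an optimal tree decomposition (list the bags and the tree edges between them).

Each bag holds 4 vertices, so the decomposition has width 3, which upper-bounds the treewidth. On the other hand G contains the 4-clique {1, 2, 5, 6}. A clique must lie in a single bag of any decomposition, so no decomposition can have width below 3. The upper and lower bounds meet at 3, so that is the treewidth.

Treewidth 3.
Bags: B1 = {2, 4, 5, 6}  B2 = {1, 2, 5, 6}  B3 = {2, 3, 5, 6}
Tree: B1–B2, B1–B3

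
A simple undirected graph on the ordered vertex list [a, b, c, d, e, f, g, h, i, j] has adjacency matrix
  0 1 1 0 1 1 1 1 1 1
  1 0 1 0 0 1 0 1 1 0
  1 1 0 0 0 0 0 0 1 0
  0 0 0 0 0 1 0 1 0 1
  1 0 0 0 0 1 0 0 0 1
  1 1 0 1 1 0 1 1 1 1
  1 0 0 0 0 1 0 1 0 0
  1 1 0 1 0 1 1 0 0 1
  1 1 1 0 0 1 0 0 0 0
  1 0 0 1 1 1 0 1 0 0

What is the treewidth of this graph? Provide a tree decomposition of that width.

Treewidth 3.
Bags: B1 = {a, b, f, h}  B2 = {a, f, h, j}  B3 = {a, b, f, i}  B4 = {a, b, c, i}  B5 = {a, e, f, j}  B6 = {d, f, h, j}  B7 = {a, f, g, h}
Tree: B1–B2, B1–B3, B3–B4, B2–B5, B2–B6, B1–B7

The largest bag has 4 vertices, giving width 3; this decomposition certifies tw(G) ≤ 3. Conversely, {a, b, c, i} is a clique of size 4, and the vertices of any clique must share a bag in every tree decomposition; so some bag has ≥ 4 vertices and tw(G) ≥ 3. The upper and lower bounds meet at 3, so that is the treewidth.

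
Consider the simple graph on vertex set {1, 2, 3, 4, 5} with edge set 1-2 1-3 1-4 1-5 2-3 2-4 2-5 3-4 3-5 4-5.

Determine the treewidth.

A width-4 tree decomposition is:
Bags: B1 = {1, 2, 3, 4, 5}
Tree: (single bag)
A single bag containing all 5 vertices is trivially a valid decomposition of width 4. For the lower bound, the 5 vertices {1, 2, 3, 4, 5} are pairwise adjacent, and any tree decomposition puts a clique entirely inside one bag — forcing width ≥ 4. Therefore the treewidth is 4.

4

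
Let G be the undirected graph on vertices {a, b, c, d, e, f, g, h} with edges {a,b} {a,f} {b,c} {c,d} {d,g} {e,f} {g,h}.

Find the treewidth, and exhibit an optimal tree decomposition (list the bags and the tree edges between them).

Each bag holds 2 vertices, so the decomposition has width 1, which upper-bounds the treewidth. Since G has at least one edge (e.g. h–g), it is not an edgeless graph, so tw(G) ≥ 1. The upper and lower bounds meet at 1, so that is the treewidth.

Treewidth 1.
One optimal decomposition is:
Bags: B1 = {g, h}  B2 = {d, g}  B3 = {c, d}  B4 = {b, c}  B5 = {a, b}  B6 = {a, f}  B7 = {e, f}
Tree: B1–B2, B2–B3, B3–B4, B4–B5, B5–B6, B6–B7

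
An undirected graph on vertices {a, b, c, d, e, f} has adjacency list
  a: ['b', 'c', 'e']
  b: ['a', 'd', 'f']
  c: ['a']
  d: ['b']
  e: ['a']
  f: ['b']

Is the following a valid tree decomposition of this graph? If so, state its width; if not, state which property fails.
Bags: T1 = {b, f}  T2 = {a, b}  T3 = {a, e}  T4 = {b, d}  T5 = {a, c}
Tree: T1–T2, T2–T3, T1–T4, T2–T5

Every vertex of G appears in some bag (union = {a, b, c, d, e, f}); every edge is covered by a bag; and for each vertex v the set of bags containing v is connected in the bag tree. The decomposition is therefore valid. The largest bag has 2 vertices, so the width is 1.

Yes; width 1.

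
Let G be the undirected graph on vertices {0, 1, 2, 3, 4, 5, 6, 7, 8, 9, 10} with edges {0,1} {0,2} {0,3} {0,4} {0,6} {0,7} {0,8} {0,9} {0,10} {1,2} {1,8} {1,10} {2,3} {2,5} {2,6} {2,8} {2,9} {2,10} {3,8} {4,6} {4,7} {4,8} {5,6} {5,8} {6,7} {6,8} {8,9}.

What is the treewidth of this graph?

3

A width-3 tree decomposition is:
Bags: B1 = {0, 2, 6, 8}  B2 = {0, 2, 8, 9}  B3 = {0, 4, 6, 8}  B4 = {0, 4, 6, 7}  B5 = {0, 1, 2, 8}  B6 = {0, 1, 2, 10}  B7 = {2, 5, 6, 8}  B8 = {0, 2, 3, 8}
Tree: B1–B2, B1–B3, B3–B4, B2–B5, B5–B6, B1–B7, B1–B8
Every bag has size at most 4, so the width is 4 − 1 = 3 and tw(G) ≤ 3. For the lower bound, the 4 vertices {0, 1, 2, 8} are pairwise adjacent, and any tree decomposition puts a clique entirely inside one bag — forcing width ≥ 3. Hence tw(G) = 3 exactly.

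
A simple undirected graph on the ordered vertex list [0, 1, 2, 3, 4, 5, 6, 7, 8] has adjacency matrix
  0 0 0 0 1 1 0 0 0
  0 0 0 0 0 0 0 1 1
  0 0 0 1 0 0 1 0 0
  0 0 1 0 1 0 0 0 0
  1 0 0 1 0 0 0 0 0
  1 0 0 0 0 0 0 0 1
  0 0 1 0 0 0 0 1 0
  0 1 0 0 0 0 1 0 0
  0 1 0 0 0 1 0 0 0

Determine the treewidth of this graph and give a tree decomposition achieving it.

Treewidth 2.
One optimal decomposition is:
Bags: B1 = {0, 3, 4}  B2 = {0, 2, 3}  B3 = {0, 2, 6}  B4 = {0, 6, 7}  B5 = {0, 1, 7}  B6 = {0, 1, 8}  B7 = {0, 5, 8}
Tree: B1–B2, B2–B3, B3–B4, B4–B5, B5–B6, B6–B7

The largest bag has 3 vertices, giving width 2; this decomposition certifies tw(G) ≤ 2. Since 0–4–3–2–6–7–1–8–5–0 is a cycle in G, G is not acyclic. Forests are exactly the graphs of treewidth ≤ 1, so tw(G) ≥ 2. Combining the bounds, tw(G) = 2.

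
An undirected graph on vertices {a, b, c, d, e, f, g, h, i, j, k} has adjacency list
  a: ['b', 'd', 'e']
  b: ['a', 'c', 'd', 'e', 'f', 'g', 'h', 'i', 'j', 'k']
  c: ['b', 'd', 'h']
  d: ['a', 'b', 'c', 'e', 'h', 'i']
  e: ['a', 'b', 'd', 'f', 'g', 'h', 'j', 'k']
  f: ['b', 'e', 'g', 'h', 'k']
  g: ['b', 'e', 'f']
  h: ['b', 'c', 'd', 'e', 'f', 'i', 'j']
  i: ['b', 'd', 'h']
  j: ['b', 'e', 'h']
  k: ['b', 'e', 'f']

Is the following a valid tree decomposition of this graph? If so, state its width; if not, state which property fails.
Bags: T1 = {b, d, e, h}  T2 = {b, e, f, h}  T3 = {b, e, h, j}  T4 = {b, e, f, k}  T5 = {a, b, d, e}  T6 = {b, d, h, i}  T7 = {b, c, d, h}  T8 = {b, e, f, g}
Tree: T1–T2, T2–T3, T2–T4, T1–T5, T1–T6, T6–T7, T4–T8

Vertex coverage: the bags together contain {a, b, c, d, e, f, g, h, i, j, k}, the full vertex set. Edge coverage: each edge of G has both endpoints in at least one bag. Running intersection: for every vertex, the bags containing it form a connected subtree. All three properties hold, so this is a valid tree decomposition of width max|bag| − 1 = 3, and hence tw(G) ≤ 3.

Yes; width 3.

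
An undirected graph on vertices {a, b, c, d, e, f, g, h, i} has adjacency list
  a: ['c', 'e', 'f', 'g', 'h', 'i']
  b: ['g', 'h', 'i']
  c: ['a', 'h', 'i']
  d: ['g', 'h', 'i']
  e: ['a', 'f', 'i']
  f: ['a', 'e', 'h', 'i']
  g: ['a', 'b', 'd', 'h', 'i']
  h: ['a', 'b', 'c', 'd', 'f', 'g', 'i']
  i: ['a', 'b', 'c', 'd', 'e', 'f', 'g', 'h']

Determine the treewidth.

A width-3 tree decomposition is:
Bags: B1 = {d, g, h, i}  B2 = {a, g, h, i}  B3 = {a, c, h, i}  B4 = {a, f, h, i}  B5 = {a, e, f, i}  B6 = {b, g, h, i}
Tree: B1–B2, B2–B3, B3–B4, B4–B5, B1–B6
Every bag has size at most 4, so the width is 4 − 1 = 3 and tw(G) ≤ 3. On the other hand G contains the 4-clique {a, e, f, i}. A clique must lie in a single bag of any decomposition, so no decomposition can have width below 3. The upper and lower bounds meet at 3, so that is the treewidth.

3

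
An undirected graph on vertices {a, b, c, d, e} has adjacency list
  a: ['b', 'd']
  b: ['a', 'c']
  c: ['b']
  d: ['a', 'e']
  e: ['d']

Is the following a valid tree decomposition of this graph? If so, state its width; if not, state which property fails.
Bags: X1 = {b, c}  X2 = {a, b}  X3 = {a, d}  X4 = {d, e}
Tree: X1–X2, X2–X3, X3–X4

Checking the three conditions: (i) the bags cover all of {a, b, c, d, e}; (ii) for each edge, some bag contains both endpoints; (iii) the bags containing any fixed vertex form a subtree. All hold, so the decomposition is valid with width 2 − 1 = 1.

Yes; width 1.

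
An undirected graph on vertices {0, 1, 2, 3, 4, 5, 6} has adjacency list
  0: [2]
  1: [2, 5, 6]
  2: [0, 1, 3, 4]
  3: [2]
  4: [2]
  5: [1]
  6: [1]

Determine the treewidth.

1

A width-1 tree decomposition is:
Bags: B1 = {1, 6}  B2 = {1, 5}  B3 = {1, 2}  B4 = {2, 4}  B5 = {0, 2}  B6 = {2, 3}
Tree: B1–B2, B2–B3, B3–B4, B4–B5, B5–B6
Every bag has size at most 2, so the width is 2 − 1 = 1 and tw(G) ≤ 1. Since G has at least one edge (e.g. 1–6), it is not an edgeless graph, so tw(G) ≥ 1. The upper and lower bounds meet at 1, so that is the treewidth.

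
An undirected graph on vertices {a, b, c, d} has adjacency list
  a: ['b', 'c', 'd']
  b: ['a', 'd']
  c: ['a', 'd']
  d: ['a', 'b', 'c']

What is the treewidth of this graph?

A width-2 tree decomposition is:
Bags: B1 = {a, c, d}  B2 = {a, b, d}
Tree: B1–B2
The largest bag has 3 vertices, giving width 2; this decomposition certifies tw(G) ≤ 2. On the other hand G contains the 3-clique {a, c, d}. A clique must lie in a single bag of any decomposition, so no decomposition can have width below 2. Combining the bounds, tw(G) = 2.

2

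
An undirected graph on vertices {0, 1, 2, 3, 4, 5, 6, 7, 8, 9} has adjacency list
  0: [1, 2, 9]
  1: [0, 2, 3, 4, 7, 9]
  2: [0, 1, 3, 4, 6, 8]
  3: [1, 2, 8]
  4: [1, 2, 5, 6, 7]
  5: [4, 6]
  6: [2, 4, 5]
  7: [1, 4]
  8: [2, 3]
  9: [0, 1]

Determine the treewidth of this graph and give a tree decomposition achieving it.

Every bag has size at most 3, so the width is 3 − 1 = 2 and tw(G) ≤ 2. On the other hand G contains the 3-clique {2, 3, 8}. A clique must lie in a single bag of any decomposition, so no decomposition can have width below 2. The upper and lower bounds meet at 2, so that is the treewidth.

Treewidth 2.
One optimal decomposition is:
Bags: B1 = {2, 4, 6}  B2 = {1, 2, 4}  B3 = {1, 2, 3}  B4 = {4, 5, 6}  B5 = {0, 1, 2}  B6 = {1, 4, 7}  B7 = {2, 3, 8}  B8 = {0, 1, 9}
Tree: B1–B2, B2–B3, B1–B4, B2–B5, B2–B6, B3–B7, B5–B8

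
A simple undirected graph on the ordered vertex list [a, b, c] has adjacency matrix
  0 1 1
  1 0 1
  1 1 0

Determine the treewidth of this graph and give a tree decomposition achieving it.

A single bag containing all 3 vertices is trivially a valid decomposition of width 2. On the other hand G contains the 3-clique {a, b, c}. A clique must lie in a single bag of any decomposition, so no decomposition can have width below 2. The upper and lower bounds meet at 2, so that is the treewidth.

Treewidth 2.
One optimal decomposition is:
Bags: B1 = {a, b, c}
Tree: (single bag)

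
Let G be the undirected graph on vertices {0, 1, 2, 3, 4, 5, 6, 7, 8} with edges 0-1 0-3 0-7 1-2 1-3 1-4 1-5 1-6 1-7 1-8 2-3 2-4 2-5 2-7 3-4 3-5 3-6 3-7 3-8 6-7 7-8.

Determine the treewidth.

A width-3 tree decomposition is:
Bags: B1 = {1, 2, 3, 7}  B2 = {1, 2, 3, 4}  B3 = {0, 1, 3, 7}  B4 = {1, 3, 7, 8}  B5 = {1, 2, 3, 5}  B6 = {1, 3, 6, 7}
Tree: B1–B2, B1–B3, B3–B4, B2–B5, B4–B6
Each bag holds 4 vertices, so the decomposition has width 3, which upper-bounds the treewidth. For the lower bound, the 4 vertices {1, 2, 3, 4} are pairwise adjacent, and any tree decomposition puts a clique entirely inside one bag — forcing width ≥ 3. The upper and lower bounds meet at 3, so that is the treewidth.

3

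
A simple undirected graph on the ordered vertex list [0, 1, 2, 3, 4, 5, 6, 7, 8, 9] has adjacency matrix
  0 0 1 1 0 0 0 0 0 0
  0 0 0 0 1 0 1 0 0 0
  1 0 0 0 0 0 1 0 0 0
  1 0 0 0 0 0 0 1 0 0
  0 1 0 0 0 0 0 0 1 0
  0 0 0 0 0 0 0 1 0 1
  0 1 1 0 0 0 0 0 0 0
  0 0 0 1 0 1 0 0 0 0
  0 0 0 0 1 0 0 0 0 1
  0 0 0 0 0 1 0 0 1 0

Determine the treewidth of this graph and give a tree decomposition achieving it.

Every bag has size at most 3, so the width is 3 − 1 = 2 and tw(G) ≤ 2. The edges 5–9–8–4–1–6–2–0–3–7–5 form a cycle, so G is not a tree and its treewidth is at least 2. Therefore the treewidth is 2.

Treewidth 2.
One optimal decomposition is:
Bags: B1 = {5, 8, 9}  B2 = {4, 5, 8}  B3 = {1, 4, 5}  B4 = {1, 5, 6}  B5 = {2, 5, 6}  B6 = {0, 2, 5}  B7 = {0, 3, 5}  B8 = {3, 5, 7}
Tree: B1–B2, B2–B3, B3–B4, B4–B5, B5–B6, B6–B7, B7–B8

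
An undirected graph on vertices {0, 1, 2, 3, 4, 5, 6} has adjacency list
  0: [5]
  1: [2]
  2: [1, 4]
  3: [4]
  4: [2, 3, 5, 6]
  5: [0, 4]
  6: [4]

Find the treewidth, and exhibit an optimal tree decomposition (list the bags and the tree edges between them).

Treewidth 1.
Bags: B1 = {4, 6}  B2 = {2, 4}  B3 = {4, 5}  B4 = {0, 5}  B5 = {1, 2}  B6 = {3, 4}
Tree: B1–B2, B2–B3, B3–B4, B2–B5, B2–B6

The largest bag has 2 vertices, giving width 1; this decomposition certifies tw(G) ≤ 1. G has an edge, so its treewidth is at least 1. The upper and lower bounds meet at 1, so that is the treewidth.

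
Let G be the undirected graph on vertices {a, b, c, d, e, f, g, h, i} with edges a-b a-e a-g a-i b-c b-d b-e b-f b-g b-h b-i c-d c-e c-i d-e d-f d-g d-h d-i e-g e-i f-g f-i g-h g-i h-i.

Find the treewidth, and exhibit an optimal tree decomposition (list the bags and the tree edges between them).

Every bag has size at most 5, so the width is 5 − 1 = 4 and tw(G) ≤ 4. On the other hand G contains the 5-clique {b, d, e, g, i}. A clique must lie in a single bag of any decomposition, so no decomposition can have width below 4. Combining the bounds, tw(G) = 4.

Treewidth 4.
Bags: B1 = {b, d, g, h, i}  B2 = {b, d, e, g, i}  B3 = {a, b, e, g, i}  B4 = {b, c, d, e, i}  B5 = {b, d, f, g, i}
Tree: B1–B2, B2–B3, B2–B4, B2–B5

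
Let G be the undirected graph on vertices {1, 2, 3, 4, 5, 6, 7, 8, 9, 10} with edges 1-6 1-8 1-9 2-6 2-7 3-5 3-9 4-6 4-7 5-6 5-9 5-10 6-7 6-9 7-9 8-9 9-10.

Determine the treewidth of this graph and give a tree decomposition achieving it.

Every bag has size at most 3, so the width is 3 − 1 = 2 and tw(G) ≤ 2. For the lower bound, the 3 vertices {1, 8, 9} are pairwise adjacent, and any tree decomposition puts a clique entirely inside one bag — forcing width ≥ 2. Hence tw(G) = 2 exactly.

Treewidth 2.
One such decomposition:
Bags: B1 = {5, 6, 9}  B2 = {1, 6, 9}  B3 = {3, 5, 9}  B4 = {6, 7, 9}  B5 = {4, 6, 7}  B6 = {1, 8, 9}  B7 = {2, 6, 7}  B8 = {5, 9, 10}
Tree: B1–B2, B1–B3, B2–B4, B4–B5, B2–B6, B5–B7, B1–B8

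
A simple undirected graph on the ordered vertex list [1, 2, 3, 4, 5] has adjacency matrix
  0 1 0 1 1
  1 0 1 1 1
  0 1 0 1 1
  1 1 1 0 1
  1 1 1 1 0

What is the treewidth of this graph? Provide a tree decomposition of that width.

Each bag holds 4 vertices, so the decomposition has width 3, which upper-bounds the treewidth. On the other hand G contains the 4-clique {1, 2, 4, 5}. A clique must lie in a single bag of any decomposition, so no decomposition can have width below 3. The upper and lower bounds meet at 3, so that is the treewidth.

Treewidth 3.
Bags: B1 = {2, 3, 4, 5}  B2 = {1, 2, 4, 5}
Tree: B1–B2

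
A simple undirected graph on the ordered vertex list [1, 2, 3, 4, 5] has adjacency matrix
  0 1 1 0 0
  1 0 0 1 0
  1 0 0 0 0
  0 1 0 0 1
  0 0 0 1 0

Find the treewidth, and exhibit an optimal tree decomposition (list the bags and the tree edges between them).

Treewidth 1.
Bags: B1 = {4, 5}  B2 = {2, 4}  B3 = {1, 2}  B4 = {1, 3}
Tree: B1–B2, B2–B3, B3–B4

Every bag has size at most 2, so the width is 2 − 1 = 1 and tw(G) ≤ 1. G has an edge, so its treewidth is at least 1. Combining the bounds, tw(G) = 1.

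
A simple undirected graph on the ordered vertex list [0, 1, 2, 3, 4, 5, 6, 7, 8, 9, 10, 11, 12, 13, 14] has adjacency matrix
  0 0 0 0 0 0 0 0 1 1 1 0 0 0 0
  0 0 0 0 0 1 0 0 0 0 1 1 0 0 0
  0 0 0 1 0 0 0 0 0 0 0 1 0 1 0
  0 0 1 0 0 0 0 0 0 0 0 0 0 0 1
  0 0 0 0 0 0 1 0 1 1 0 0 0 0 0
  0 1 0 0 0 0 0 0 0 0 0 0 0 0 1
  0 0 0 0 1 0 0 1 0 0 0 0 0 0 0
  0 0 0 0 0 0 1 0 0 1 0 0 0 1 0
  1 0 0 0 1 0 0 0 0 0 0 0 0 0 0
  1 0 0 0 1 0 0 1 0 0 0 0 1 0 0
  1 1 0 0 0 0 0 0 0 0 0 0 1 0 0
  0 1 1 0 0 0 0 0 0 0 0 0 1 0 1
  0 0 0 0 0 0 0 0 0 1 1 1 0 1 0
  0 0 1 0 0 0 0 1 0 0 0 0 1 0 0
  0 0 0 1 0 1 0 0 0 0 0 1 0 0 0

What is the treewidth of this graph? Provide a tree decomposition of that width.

Treewidth 3.
Bags: B1 = {2, 3, 5, 14}  B2 = {2, 5, 11, 14}  B3 = {1, 2, 5, 11}  B4 = {1, 2, 11, 13}  B5 = {1, 11, 12, 13}  B6 = {1, 10, 12, 13}  B7 = {7, 10, 12, 13}  B8 = {7, 9, 10, 12}  B9 = {0, 7, 9, 10}  B10 = {0, 6, 7, 9}  B11 = {0, 4, 6, 9}  B12 = {0, 4, 6, 8}
Tree: B1–B2, B2–B3, B3–B4, B4–B5, B5–B6, B6–B7, B7–B8, B8–B9, B9–B10, B10–B11, B11–B12

The largest bag has 4 vertices, giving width 3; this decomposition certifies tw(G) ≤ 3. For the lower bound: the 4 vertex sets {3,5,14}, {2}, {11}, {1,10,12,13} are disjoint, each induces a connected subgraph, and every pair is joined by at least one edge of G. Contracting each set to a single vertex therefore yields K_{4} as a minor, and since treewidth is minor-monotone, tw(G) ≥ tw(K_{4}) = 3. Combining the bounds, tw(G) = 3.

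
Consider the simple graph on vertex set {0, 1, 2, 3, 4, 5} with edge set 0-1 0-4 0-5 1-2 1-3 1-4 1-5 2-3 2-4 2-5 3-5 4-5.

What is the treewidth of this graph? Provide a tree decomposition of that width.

The largest bag has 4 vertices, giving width 3; this decomposition certifies tw(G) ≤ 3. On the other hand G contains the 4-clique {0, 1, 4, 5}. A clique must lie in a single bag of any decomposition, so no decomposition can have width below 3. The upper and lower bounds meet at 3, so that is the treewidth.

Treewidth 3.
Bags: B1 = {1, 2, 4, 5}  B2 = {0, 1, 4, 5}  B3 = {1, 2, 3, 5}
Tree: B1–B2, B1–B3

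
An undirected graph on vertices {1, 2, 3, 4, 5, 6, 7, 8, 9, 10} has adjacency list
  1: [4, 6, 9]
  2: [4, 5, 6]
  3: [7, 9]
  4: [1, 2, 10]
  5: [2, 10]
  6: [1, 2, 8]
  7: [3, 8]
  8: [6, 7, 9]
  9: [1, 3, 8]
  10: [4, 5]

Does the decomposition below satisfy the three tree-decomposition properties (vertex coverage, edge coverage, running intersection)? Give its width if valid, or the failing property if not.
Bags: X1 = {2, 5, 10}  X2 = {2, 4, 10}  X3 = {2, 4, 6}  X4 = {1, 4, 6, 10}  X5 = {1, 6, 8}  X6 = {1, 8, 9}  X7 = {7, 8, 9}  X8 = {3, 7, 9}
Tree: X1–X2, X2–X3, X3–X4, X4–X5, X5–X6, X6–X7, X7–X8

No — bags containing vertex 10 are not connected in the tree.

A tree decomposition must satisfy three properties: every vertex lies in some bag; for every edge, both endpoints lie together in some bag; and for every vertex, the bags containing it form a connected subtree. Here bags containing vertex 10 are not connected in the tree, so the decomposition is invalid.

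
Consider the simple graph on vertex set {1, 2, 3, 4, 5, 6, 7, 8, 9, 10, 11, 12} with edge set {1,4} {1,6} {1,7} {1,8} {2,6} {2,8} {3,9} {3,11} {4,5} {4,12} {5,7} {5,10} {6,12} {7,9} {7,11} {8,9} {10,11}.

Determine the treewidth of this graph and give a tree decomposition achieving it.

Treewidth 3.
One such decomposition:
Bags: B1 = {2, 6, 8, 12}  B2 = {1, 6, 8, 12}  B3 = {1, 4, 8, 12}  B4 = {1, 4, 8, 9}  B5 = {1, 4, 7, 9}  B6 = {4, 5, 7, 9}  B7 = {3, 5, 7, 9}  B8 = {3, 5, 7, 11}  B9 = {3, 5, 10, 11}
Tree: B1–B2, B2–B3, B3–B4, B4–B5, B5–B6, B6–B7, B7–B8, B8–B9

Each bag holds 4 vertices, so the decomposition has width 3, which upper-bounds the treewidth. For the lower bound: the 4 vertex sets {2,6,12}, {8}, {1}, {4,5,7,9} are disjoint, each induces a connected subgraph, and every pair is joined by at least one edge of G. Contracting each set to a single vertex therefore yields K_{4} as a minor, and since treewidth is minor-monotone, tw(G) ≥ tw(K_{4}) = 3. Combining the bounds, tw(G) = 3.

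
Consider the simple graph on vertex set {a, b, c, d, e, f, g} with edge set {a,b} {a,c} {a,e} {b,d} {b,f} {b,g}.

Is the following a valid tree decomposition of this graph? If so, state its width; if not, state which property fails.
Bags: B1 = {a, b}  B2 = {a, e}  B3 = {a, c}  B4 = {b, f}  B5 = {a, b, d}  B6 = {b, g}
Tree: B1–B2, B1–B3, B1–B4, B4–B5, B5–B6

No — bags containing vertex a are not connected in the tree.

A tree decomposition must satisfy three properties: every vertex lies in some bag; for every edge, both endpoints lie together in some bag; and for every vertex, the bags containing it form a connected subtree. Here bags containing vertex a are not connected in the tree, so the decomposition is invalid.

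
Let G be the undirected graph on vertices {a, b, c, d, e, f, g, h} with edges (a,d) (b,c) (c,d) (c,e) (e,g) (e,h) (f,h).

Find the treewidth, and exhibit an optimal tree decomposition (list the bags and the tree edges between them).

Treewidth 1.
Bags: B1 = {c, e}  B2 = {e, h}  B3 = {c, d}  B4 = {a, d}  B5 = {b, c}  B6 = {f, h}  B7 = {e, g}
Tree: B1–B2, B1–B3, B3–B4, B3–B5, B2–B6, B1–B7

Every bag has size at most 2, so the width is 2 − 1 = 1 and tw(G) ≤ 1. Any graph with an edge has treewidth ≥ 1, and G has the edge c–e. Combining the bounds, tw(G) = 1.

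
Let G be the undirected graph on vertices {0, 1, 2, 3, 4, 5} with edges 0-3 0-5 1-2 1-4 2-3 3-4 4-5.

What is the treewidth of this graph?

A width-2 tree decomposition is:
Bags: B1 = {0, 4, 5}  B2 = {0, 3, 4}  B3 = {1, 3, 4}  B4 = {1, 2, 3}
Tree: B1–B2, B2–B3, B3–B4
Each bag holds 3 vertices, so the decomposition has width 2, which upper-bounds the treewidth. For the lower bound, G contains the cycle 5–0–3–4–5, so G is not a forest; only forests have treewidth ≤ 1, hence tw(G) ≥ 2. The upper and lower bounds meet at 2, so that is the treewidth.

2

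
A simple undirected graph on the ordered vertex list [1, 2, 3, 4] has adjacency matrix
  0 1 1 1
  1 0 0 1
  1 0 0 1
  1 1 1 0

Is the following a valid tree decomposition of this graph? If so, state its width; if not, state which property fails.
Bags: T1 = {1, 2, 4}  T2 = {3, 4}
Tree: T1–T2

No — edge (1,3) lies in no bag.

A tree decomposition must satisfy three properties: every vertex lies in some bag; for every edge, both endpoints lie together in some bag; and for every vertex, the bags containing it form a connected subtree. Here edge (1,3) lies in no bag, so the decomposition is invalid.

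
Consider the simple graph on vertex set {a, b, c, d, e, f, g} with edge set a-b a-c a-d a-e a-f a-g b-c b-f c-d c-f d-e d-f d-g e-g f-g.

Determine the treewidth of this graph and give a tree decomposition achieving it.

The largest bag has 4 vertices, giving width 3; this decomposition certifies tw(G) ≤ 3. Conversely, {a, d, e, g} is a clique of size 4, and the vertices of any clique must share a bag in every tree decomposition; so some bag has ≥ 4 vertices and tw(G) ≥ 3. Hence tw(G) = 3 exactly.

Treewidth 3.
One optimal decomposition is:
Bags: B1 = {a, b, c, f}  B2 = {a, c, d, f}  B3 = {a, d, f, g}  B4 = {a, d, e, g}
Tree: B1–B2, B2–B3, B3–B4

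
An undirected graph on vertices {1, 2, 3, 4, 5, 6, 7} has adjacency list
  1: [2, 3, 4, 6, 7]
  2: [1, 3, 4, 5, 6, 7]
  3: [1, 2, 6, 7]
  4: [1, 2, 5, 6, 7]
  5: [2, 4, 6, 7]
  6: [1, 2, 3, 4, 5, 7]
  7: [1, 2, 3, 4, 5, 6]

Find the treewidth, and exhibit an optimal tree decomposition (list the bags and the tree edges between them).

Treewidth 4.
One optimal decomposition is:
Bags: B1 = {1, 2, 3, 6, 7}  B2 = {1, 2, 4, 6, 7}  B3 = {2, 4, 5, 6, 7}
Tree: B1–B2, B2–B3

Each bag holds 5 vertices, so the decomposition has width 4, which upper-bounds the treewidth. For the lower bound, the 5 vertices {1, 2, 3, 6, 7} are pairwise adjacent, and any tree decomposition puts a clique entirely inside one bag — forcing width ≥ 4. The upper and lower bounds meet at 4, so that is the treewidth.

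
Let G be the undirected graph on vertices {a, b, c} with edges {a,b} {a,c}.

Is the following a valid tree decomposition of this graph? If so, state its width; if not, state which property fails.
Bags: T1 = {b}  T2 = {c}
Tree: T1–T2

No — vertex a appears in no bag.

A tree decomposition must satisfy three properties: every vertex lies in some bag; for every edge, both endpoints lie together in some bag; and for every vertex, the bags containing it form a connected subtree. Here vertex a appears in no bag, so the decomposition is invalid.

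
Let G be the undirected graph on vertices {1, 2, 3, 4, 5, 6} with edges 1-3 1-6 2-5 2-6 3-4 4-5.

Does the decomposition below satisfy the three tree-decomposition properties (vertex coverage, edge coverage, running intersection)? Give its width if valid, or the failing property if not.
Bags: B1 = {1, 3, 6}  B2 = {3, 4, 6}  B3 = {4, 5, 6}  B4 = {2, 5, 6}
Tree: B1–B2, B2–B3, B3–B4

Yes; width 2.

Checking the three conditions: (i) the bags cover all of {1, 2, 3, 4, 5, 6}; (ii) for each edge, some bag contains both endpoints; (iii) the bags containing any fixed vertex form a subtree. All hold, so the decomposition is valid with width 3 − 1 = 2.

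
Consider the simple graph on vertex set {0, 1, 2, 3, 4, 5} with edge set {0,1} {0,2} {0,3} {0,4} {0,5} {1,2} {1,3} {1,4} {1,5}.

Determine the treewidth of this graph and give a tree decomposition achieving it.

The largest bag has 3 vertices, giving width 2; this decomposition certifies tw(G) ≤ 2. Conversely, {0, 1, 2} is a clique of size 3, and the vertices of any clique must share a bag in every tree decomposition; so some bag has ≥ 3 vertices and tw(G) ≥ 2. Combining the bounds, tw(G) = 2.

Treewidth 2.
One such decomposition:
Bags: B1 = {0, 1, 5}  B2 = {0, 1, 3}  B3 = {0, 1, 2}  B4 = {0, 1, 4}
Tree: B1–B2, B2–B3, B3–B4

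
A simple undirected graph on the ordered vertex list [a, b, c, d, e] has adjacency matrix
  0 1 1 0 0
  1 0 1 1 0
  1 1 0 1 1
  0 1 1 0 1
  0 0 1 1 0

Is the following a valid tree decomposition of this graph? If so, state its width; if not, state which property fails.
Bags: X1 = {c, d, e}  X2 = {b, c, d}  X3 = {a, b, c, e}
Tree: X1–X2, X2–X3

A tree decomposition must satisfy three properties: every vertex lies in some bag; for every edge, both endpoints lie together in some bag; and for every vertex, the bags containing it form a connected subtree. Here bags containing vertex e are not connected in the tree, so the decomposition is invalid.

No — bags containing vertex e are not connected in the tree.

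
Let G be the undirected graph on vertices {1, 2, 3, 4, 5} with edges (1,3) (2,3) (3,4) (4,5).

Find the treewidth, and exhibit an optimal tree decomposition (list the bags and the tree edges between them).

Every bag has size at most 2, so the width is 2 − 1 = 1 and tw(G) ≤ 1. Since G has at least one edge (e.g. 4–3), it is not an edgeless graph, so tw(G) ≥ 1. The upper and lower bounds meet at 1, so that is the treewidth.

Treewidth 1.
One optimal decomposition is:
Bags: B1 = {3, 4}  B2 = {2, 3}  B3 = {1, 3}  B4 = {4, 5}
Tree: B1–B2, B1–B3, B1–B4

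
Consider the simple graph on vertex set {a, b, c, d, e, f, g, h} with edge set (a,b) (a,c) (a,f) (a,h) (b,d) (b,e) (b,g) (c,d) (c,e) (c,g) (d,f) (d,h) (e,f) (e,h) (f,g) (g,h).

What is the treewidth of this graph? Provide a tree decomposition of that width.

Each bag holds 5 vertices, so the decomposition has width 4, which upper-bounds the treewidth. For the lower bound: the 5 vertex sets {b,e}, {a,c}, {d,f}, {g}, {h} are disjoint, each induces a connected subgraph, and every pair is joined by at least one edge of G. Contracting each set to a single vertex therefore yields K_{5} as a minor, and since treewidth is minor-monotone, tw(G) ≥ tw(K_{5}) = 4. Therefore the treewidth is 4.

Treewidth 4.
Bags: B1 = {a, b, d, e, g}  B2 = {a, c, d, e, g}  B3 = {a, d, e, f, g}  B4 = {a, d, e, g, h}
Tree: B1–B2, B2–B3, B3–B4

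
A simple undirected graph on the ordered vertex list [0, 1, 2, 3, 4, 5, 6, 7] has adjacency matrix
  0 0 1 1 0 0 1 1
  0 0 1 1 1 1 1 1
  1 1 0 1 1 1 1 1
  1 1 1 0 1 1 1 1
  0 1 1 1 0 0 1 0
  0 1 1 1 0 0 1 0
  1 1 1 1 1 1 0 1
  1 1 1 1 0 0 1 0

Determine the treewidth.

4

A width-4 tree decomposition is:
Bags: B1 = {1, 2, 3, 5, 6}  B2 = {1, 2, 3, 6, 7}  B3 = {0, 2, 3, 6, 7}  B4 = {1, 2, 3, 4, 6}
Tree: B1–B2, B2–B3, B1–B4
Each bag holds 5 vertices, so the decomposition has width 4, which upper-bounds the treewidth. For the lower bound, the 5 vertices {0, 2, 3, 6, 7} are pairwise adjacent, and any tree decomposition puts a clique entirely inside one bag — forcing width ≥ 4. The upper and lower bounds meet at 4, so that is the treewidth.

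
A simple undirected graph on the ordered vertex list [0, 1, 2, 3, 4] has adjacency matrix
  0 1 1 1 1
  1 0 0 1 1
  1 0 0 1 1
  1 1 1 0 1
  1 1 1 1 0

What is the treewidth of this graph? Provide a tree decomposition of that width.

Each bag holds 4 vertices, so the decomposition has width 3, which upper-bounds the treewidth. On the other hand G contains the 4-clique {0, 1, 3, 4}. A clique must lie in a single bag of any decomposition, so no decomposition can have width below 3. Combining the bounds, tw(G) = 3.

Treewidth 3.
One such decomposition:
Bags: B1 = {0, 2, 3, 4}  B2 = {0, 1, 3, 4}
Tree: B1–B2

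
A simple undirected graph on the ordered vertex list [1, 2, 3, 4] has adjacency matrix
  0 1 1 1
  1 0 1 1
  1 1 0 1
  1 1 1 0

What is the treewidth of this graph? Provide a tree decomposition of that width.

With just one bag of size 4, the width is 4 − 1 = 3, so tw(G) ≤ 3. Conversely, {1, 2, 3, 4} is a clique of size 4, and the vertices of any clique must share a bag in every tree decomposition; so some bag has ≥ 4 vertices and tw(G) ≥ 3. Therefore the treewidth is 3.

Treewidth 3.
One optimal decomposition is:
Bags: B1 = {1, 2, 3, 4}
Tree: (single bag)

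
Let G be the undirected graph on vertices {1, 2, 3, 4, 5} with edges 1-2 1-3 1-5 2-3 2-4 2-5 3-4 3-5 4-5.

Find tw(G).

A width-3 tree decomposition is:
Bags: B1 = {1, 2, 3, 5}  B2 = {2, 3, 4, 5}
Tree: B1–B2
Each bag holds 4 vertices, so the decomposition has width 3, which upper-bounds the treewidth. On the other hand G contains the 4-clique {1, 2, 3, 5}. A clique must lie in a single bag of any decomposition, so no decomposition can have width below 3. Combining the bounds, tw(G) = 3.

3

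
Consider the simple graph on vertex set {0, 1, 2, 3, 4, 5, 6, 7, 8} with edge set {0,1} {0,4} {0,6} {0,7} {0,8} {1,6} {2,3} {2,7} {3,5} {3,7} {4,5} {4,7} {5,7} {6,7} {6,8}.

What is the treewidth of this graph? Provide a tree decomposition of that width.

Each bag holds 3 vertices, so the decomposition has width 2, which upper-bounds the treewidth. For the lower bound, the 3 vertices {0, 6, 8} are pairwise adjacent, and any tree decomposition puts a clique entirely inside one bag — forcing width ≥ 2. Therefore the treewidth is 2.

Treewidth 2.
One such decomposition:
Bags: B1 = {4, 5, 7}  B2 = {0, 4, 7}  B3 = {0, 6, 7}  B4 = {0, 6, 8}  B5 = {3, 5, 7}  B6 = {0, 1, 6}  B7 = {2, 3, 7}
Tree: B1–B2, B2–B3, B3–B4, B1–B5, B3–B6, B5–B7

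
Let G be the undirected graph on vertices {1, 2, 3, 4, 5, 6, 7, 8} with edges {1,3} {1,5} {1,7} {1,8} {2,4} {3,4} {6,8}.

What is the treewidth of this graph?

A width-1 tree decomposition is:
Bags: B1 = {1, 8}  B2 = {1, 3}  B3 = {1, 5}  B4 = {6, 8}  B5 = {3, 4}  B6 = {1, 7}  B7 = {2, 4}
Tree: B1–B2, B1–B3, B1–B4, B2–B5, B3–B6, B5–B7
Each bag holds 2 vertices, so the decomposition has width 1, which upper-bounds the treewidth. Since G has at least one edge (e.g. 8–1), it is not an edgeless graph, so tw(G) ≥ 1. Therefore the treewidth is 1.

1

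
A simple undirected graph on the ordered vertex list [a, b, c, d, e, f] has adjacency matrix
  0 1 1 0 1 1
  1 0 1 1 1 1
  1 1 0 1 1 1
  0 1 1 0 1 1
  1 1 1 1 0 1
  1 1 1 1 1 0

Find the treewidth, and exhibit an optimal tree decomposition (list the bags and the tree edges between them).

The largest bag has 5 vertices, giving width 4; this decomposition certifies tw(G) ≤ 4. For the lower bound, the 5 vertices {b, c, d, e, f} are pairwise adjacent, and any tree decomposition puts a clique entirely inside one bag — forcing width ≥ 4. Hence tw(G) = 4 exactly.

Treewidth 4.
Bags: B1 = {b, c, d, e, f}  B2 = {a, b, c, e, f}
Tree: B1–B2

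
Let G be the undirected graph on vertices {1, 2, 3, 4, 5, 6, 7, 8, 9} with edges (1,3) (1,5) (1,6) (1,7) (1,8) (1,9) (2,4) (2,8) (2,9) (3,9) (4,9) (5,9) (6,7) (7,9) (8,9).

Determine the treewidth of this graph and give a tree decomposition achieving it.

Treewidth 2.
One optimal decomposition is:
Bags: B1 = {1, 7, 9}  B2 = {1, 8, 9}  B3 = {2, 8, 9}  B4 = {1, 6, 7}  B5 = {2, 4, 9}  B6 = {1, 5, 9}  B7 = {1, 3, 9}
Tree: B1–B2, B2–B3, B1–B4, B3–B5, B2–B6, B6–B7

Each bag holds 3 vertices, so the decomposition has width 2, which upper-bounds the treewidth. For the lower bound, the 3 vertices {1, 8, 9} are pairwise adjacent, and any tree decomposition puts a clique entirely inside one bag — forcing width ≥ 2. Therefore the treewidth is 2.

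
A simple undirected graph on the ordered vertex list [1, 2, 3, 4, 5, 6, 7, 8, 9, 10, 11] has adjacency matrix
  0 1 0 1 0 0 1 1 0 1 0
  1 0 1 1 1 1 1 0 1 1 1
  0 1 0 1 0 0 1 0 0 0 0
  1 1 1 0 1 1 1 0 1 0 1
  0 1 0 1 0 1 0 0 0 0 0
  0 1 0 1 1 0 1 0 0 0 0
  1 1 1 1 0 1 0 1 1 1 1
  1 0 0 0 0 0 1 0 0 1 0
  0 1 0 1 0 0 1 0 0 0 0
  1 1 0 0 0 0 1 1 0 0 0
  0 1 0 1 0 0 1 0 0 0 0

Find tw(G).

A width-3 tree decomposition is:
Bags: B1 = {1, 2, 4, 7}  B2 = {2, 3, 4, 7}  B3 = {2, 4, 7, 11}  B4 = {2, 4, 6, 7}  B5 = {2, 4, 5, 6}  B6 = {1, 2, 7, 10}  B7 = {1, 7, 8, 10}  B8 = {2, 4, 7, 9}
Tree: B1–B2, B2–B3, B2–B4, B4–B5, B1–B6, B6–B7, B3–B8
The largest bag has 4 vertices, giving width 3; this decomposition certifies tw(G) ≤ 3. Conversely, {1, 7, 8, 10} is a clique of size 4, and the vertices of any clique must share a bag in every tree decomposition; so some bag has ≥ 4 vertices and tw(G) ≥ 3. Therefore the treewidth is 3.

3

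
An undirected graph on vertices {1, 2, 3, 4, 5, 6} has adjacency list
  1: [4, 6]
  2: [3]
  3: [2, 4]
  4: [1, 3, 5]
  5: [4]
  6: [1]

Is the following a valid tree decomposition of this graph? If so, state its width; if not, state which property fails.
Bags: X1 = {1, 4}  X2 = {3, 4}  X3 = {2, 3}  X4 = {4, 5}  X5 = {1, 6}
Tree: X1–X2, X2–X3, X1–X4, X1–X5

Yes; width 1.

Vertex coverage: the bags together contain {1, 2, 3, 4, 5, 6}, the full vertex set. Edge coverage: each edge of G has both endpoints in at least one bag. Running intersection: for every vertex, the bags containing it form a connected subtree. All three properties hold, so this is a valid tree decomposition of width max|bag| − 1 = 1, and hence tw(G) ≤ 1.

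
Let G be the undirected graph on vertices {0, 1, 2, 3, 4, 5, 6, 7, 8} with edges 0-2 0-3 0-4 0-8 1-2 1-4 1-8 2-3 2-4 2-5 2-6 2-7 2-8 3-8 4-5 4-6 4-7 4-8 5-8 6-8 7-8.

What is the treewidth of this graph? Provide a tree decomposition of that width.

Treewidth 3.
Bags: B1 = {2, 4, 6, 8}  B2 = {0, 2, 4, 8}  B3 = {0, 2, 3, 8}  B4 = {1, 2, 4, 8}  B5 = {2, 4, 7, 8}  B6 = {2, 4, 5, 8}
Tree: B1–B2, B2–B3, B1–B4, B4–B5, B2–B6

Each bag holds 4 vertices, so the decomposition has width 3, which upper-bounds the treewidth. For the lower bound, the 4 vertices {0, 2, 3, 8} are pairwise adjacent, and any tree decomposition puts a clique entirely inside one bag — forcing width ≥ 3. Therefore the treewidth is 3.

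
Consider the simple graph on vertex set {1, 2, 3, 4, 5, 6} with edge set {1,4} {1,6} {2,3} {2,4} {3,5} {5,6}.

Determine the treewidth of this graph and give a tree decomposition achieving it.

Each bag holds 3 vertices, so the decomposition has width 2, which upper-bounds the treewidth. Since 5–3–2–4–1–6–5 is a cycle in G, G is not acyclic. Forests are exactly the graphs of treewidth ≤ 1, so tw(G) ≥ 2. Hence tw(G) = 2 exactly.

Treewidth 2.
Bags: B1 = {2, 3, 5}  B2 = {2, 4, 5}  B3 = {1, 4, 5}  B4 = {1, 5, 6}
Tree: B1–B2, B2–B3, B3–B4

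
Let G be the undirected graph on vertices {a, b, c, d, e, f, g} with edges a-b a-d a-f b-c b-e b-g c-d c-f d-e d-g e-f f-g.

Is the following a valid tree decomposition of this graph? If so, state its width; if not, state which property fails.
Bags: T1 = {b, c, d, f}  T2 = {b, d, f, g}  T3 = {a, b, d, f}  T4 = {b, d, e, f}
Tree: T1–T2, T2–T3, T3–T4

Checking the three conditions: (i) the bags cover all of {a, b, c, d, e, f, g}; (ii) for each edge, some bag contains both endpoints; (iii) the bags containing any fixed vertex form a subtree. All hold, so the decomposition is valid with width 4 − 1 = 3.

Yes; width 3.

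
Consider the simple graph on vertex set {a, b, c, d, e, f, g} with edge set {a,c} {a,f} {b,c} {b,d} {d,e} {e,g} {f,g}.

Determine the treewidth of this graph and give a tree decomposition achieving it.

Treewidth 2.
Bags: B1 = {a, c, f}  B2 = {b, c, f}  B3 = {b, d, f}  B4 = {d, e, f}  B5 = {e, f, g}
Tree: B1–B2, B2–B3, B3–B4, B4–B5

The largest bag has 3 vertices, giving width 2; this decomposition certifies tw(G) ≤ 2. The edges f–a–c–b–d–e–g–f form a cycle, so G is not a tree and its treewidth is at least 2. Combining the bounds, tw(G) = 2.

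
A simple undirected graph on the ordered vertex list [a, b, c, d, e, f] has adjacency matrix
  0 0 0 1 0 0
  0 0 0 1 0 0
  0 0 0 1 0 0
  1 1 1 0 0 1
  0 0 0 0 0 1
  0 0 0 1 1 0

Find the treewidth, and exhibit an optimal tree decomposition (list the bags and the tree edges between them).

Treewidth 1.
Bags: B1 = {c, d}  B2 = {d, f}  B3 = {b, d}  B4 = {a, d}  B5 = {e, f}
Tree: B1–B2, B2–B3, B2–B4, B2–B5

Every bag has size at most 2, so the width is 2 − 1 = 1 and tw(G) ≤ 1. Any graph with an edge has treewidth ≥ 1, and G has the edge d–c. Therefore the treewidth is 1.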